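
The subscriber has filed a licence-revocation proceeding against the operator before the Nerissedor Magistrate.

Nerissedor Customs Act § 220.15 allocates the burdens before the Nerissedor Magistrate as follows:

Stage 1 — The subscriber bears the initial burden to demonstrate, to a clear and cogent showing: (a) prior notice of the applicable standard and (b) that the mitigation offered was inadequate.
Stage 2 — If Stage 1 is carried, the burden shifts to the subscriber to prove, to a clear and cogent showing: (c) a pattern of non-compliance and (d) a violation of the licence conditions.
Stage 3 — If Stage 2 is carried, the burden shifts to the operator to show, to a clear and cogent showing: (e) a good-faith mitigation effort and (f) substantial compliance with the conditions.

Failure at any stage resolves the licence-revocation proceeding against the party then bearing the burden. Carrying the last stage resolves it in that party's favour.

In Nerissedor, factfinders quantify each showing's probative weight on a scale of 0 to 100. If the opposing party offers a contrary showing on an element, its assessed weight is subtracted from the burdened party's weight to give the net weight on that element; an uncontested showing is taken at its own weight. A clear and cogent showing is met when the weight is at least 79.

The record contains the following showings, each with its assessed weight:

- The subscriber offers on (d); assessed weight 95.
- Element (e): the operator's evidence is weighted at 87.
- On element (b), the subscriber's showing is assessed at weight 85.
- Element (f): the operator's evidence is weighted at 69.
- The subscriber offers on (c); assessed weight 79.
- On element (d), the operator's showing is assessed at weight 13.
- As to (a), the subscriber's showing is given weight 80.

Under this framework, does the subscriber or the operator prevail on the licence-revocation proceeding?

subscriber

At Stage 1 the subscriber must meet a clear and cogent showing (weight is at least 79): on (a) the weight is 80, which does reach 79, so (a) meets the standard; on (b) the weight is 85, which does reach 79, so (b) meets the standard.
  Stage 1 is satisfied; the subscriber continues to bear the burden.
At Stage 2 the subscriber must meet a clear and cogent showing (weight is at least 79): on (c) the weight is 79, which does reach 79, so (c) meets the standard; on (d) the weight is 95 less the opposing 13 gives net 82, which does reach 79, so (d) meets the standard.
  The subscriber carries Stage 2; the operator now bears the burden.
At Stage 3 the operator must meet a clear and cogent showing (weight is at least 79): on (e) the weight is 87, which does reach 79, so (e) meets the standard; on (f) the weight is 69, which does not reach 79, so (f) does not meet the standard.
  Not every element is met, so the operator fails to carry Stage 3.
So the subscriber prevails.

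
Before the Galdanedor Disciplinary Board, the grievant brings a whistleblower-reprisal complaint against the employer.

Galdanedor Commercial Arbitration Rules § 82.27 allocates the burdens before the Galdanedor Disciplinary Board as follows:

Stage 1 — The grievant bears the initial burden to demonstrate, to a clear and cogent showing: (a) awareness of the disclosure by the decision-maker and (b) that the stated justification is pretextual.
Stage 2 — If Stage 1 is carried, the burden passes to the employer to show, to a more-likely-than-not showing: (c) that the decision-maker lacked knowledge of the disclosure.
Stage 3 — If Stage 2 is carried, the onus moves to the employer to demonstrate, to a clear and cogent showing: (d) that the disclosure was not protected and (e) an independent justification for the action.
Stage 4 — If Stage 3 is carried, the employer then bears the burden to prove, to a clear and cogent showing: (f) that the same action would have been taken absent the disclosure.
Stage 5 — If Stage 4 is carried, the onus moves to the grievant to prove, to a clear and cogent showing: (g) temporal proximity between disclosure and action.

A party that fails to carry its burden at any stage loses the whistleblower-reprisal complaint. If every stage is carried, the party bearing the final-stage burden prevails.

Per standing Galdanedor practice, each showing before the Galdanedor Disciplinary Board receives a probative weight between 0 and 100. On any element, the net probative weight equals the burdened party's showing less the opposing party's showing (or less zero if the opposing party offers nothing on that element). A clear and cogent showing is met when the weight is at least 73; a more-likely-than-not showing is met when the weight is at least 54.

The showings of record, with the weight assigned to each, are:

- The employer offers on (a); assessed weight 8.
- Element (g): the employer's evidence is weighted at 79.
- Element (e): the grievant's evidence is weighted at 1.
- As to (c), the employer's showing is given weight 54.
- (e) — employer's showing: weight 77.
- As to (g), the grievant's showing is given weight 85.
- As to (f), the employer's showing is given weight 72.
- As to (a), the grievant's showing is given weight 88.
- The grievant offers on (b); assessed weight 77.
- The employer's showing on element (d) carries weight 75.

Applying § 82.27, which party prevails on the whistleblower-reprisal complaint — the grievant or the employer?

At Stage 1 the grievant must meet a clear and cogent showing (weight is at least 73): on (a) the weight is 88 less the opposing 8 gives net 80, which does reach 73, so (a) meets the standard; on (b) the weight is 77, ≥ 73, so (b) meets the standard.
  All elements met. The burden passes to the employer.
At Stage 2 the employer must meet a more-likely-than-not showing (weight is at least 54): on (c) the weight is 54, ≥ 54, so (c) meets the standard.
  Stage 2 is satisfied; the employer continues to bear the burden.
At Stage 3 the employer must meet a clear and cogent showing (weight is at least 73): on (d) the weight is 75, which does reach 73, so (d) meets the standard; on (e) the weight is 77 less the opposing 1 gives net 76, ≥ 73, so (e) meets the standard.
  All elements met. The employer retains the burden for Stage 4.
At Stage 4 the employer must meet a clear and cogent showing (weight is at least 73): on (f) the weight is 72, < 73, so (f) does not meet the standard.
  Stage 4 not carried; the employer fails its burden.
So the grievant prevails.

grievant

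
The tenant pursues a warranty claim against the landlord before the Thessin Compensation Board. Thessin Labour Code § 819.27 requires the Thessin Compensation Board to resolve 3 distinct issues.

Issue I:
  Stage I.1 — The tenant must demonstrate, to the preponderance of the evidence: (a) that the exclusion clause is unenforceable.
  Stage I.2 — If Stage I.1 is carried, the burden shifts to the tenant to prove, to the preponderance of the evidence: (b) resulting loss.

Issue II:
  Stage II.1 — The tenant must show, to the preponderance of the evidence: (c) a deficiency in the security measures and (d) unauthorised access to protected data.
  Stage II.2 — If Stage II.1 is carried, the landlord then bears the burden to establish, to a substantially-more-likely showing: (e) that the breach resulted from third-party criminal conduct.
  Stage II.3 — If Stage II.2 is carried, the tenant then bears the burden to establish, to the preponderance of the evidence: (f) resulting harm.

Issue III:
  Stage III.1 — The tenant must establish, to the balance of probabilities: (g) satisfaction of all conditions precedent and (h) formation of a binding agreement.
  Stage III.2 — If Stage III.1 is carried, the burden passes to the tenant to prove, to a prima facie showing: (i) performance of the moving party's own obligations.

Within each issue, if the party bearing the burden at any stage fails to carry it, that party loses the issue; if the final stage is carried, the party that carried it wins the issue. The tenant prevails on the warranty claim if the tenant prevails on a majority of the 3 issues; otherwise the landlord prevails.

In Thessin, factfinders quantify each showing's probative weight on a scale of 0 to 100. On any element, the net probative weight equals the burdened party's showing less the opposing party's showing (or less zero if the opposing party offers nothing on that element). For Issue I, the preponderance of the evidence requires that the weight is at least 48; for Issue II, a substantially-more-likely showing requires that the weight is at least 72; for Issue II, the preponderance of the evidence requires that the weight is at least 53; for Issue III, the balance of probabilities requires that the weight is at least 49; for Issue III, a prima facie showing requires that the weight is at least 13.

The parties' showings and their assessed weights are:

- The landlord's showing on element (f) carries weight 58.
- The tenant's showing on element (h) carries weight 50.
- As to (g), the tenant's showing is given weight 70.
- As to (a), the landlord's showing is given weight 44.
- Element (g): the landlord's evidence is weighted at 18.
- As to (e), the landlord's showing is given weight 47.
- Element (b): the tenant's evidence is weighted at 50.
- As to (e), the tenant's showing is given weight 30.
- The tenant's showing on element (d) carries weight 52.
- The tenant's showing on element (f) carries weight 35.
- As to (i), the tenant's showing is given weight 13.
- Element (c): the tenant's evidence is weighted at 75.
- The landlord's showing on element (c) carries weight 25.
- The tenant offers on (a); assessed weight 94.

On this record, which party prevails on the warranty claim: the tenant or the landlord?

tenant

— Issue I —
At Stage I.1 the tenant must meet the preponderance of the evidence (weight is at least 48): on (a) the weight is 94 less the opposing 44 gives net 50, ≥ 48, so (a) meets the standard.
  All elements met. The tenant retains the burden for Stage I.2.
At Stage I.2 the tenant must meet the preponderance of the evidence (weight is at least 48): on (b) the weight is 50, which does reach 48, so (b) meets the standard.
  Stage I.2 carried; the final stage is satisfied.
Every stage carried; the tenant prevails on this issue.
— Issue II —
Stage II.1 (tenant, the preponderance of the evidence, weight is at least 53): (c) net 75−25=50 < 53 — fails; (d) 52 < 53 — fails.
  The tenant does not carry Stage II.1.
So the landlord prevails on this issue.
— Issue III —
Stage III.1 — burden on tenant; standard: the balance of probabilities (weight is at least 49).
    (g): 70 − 18 = 52 ≥ 49 [met]
    (h): 50 ≥ 49 [met]
  All elements met. The tenant retains the burden for Stage III.2.
Stage III.2 — burden on tenant; standard: a prima facie showing (weight is at least 13).
    (i): 13 ≥ 13 [met]
  All elements met at the final stage.
All stages carried — the tenant prevails on this issue.
Per-issue: Issue I → tenant; Issue II → landlord; Issue III → tenant. The tenant must prevail on a majority of issues; overall, the tenant prevails.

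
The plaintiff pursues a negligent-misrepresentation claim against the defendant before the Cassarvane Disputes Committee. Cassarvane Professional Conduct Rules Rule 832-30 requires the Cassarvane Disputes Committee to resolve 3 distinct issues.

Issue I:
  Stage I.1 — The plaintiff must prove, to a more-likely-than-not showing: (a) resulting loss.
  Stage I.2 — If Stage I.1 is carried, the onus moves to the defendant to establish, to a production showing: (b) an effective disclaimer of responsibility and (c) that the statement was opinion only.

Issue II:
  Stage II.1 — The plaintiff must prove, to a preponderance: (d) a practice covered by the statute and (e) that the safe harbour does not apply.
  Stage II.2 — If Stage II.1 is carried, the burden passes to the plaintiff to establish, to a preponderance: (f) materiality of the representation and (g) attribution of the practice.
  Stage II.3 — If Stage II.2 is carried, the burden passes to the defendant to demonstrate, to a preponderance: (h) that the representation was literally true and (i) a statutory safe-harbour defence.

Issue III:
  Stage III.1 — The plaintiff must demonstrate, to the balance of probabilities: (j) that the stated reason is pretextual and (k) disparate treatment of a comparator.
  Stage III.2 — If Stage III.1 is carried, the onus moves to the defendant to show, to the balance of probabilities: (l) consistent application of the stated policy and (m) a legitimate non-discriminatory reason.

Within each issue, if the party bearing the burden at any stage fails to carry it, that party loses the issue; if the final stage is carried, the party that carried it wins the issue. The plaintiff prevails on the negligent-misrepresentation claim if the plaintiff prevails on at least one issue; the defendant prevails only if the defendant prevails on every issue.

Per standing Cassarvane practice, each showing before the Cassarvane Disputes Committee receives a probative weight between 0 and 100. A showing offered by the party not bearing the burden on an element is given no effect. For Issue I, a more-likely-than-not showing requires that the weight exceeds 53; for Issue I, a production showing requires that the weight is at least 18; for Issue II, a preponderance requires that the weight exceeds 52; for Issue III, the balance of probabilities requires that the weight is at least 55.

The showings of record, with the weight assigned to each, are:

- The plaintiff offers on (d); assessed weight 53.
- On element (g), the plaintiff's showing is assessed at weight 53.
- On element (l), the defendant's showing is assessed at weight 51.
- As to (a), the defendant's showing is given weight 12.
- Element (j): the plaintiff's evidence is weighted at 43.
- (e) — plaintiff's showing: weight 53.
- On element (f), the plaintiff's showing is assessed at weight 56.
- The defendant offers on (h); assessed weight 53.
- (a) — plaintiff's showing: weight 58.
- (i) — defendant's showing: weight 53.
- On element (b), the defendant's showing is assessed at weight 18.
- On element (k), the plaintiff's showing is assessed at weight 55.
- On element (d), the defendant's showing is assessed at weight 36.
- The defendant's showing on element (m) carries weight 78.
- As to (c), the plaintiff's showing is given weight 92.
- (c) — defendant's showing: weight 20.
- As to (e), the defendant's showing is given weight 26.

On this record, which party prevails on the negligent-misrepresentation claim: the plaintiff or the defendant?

defendant

— Issue I —
Stage I.1 (plaintiff, a more-likely-than-not showing, weight exceeds 53): (a) 58 (defendant's 12 disregarded) > 53 — meets.
  The plaintiff carries Stage I.1; the defendant now bears the burden.
Stage I.2 (defendant, a production showing, weight is at least 18): (b) 18 ≥ 18 — meets; (c) 20 (plaintiff's 92 disregarded) ≥ 18 — meets.
  All elements met at the final stage.
All stages carried — the defendant prevails on this issue.
— Issue II —
Stage II.1 (plaintiff, a preponderance, weight exceeds 52): (d) 53 (defendant's 36 disregarded) > 52 — meets; (e) 53 (defendant's 26 disregarded) > 52 — meets.
  All elements met. The plaintiff retains the burden for Stage II.2.
Stage II.2 (plaintiff, a preponderance, weight exceeds 52): (f) 56 > 52 — meets; (g) 53 > 52 — meets.
  All elements met. The burden passes to the defendant.
Stage II.3 (defendant, a preponderance, weight exceeds 52): (h) 53 > 52 — meets; (i) 53 > 52 — meets.
  All elements met at the final stage.
With every stage satisfied, the defendant prevails on this issue.
— Issue III —
Stage III.1 (plaintiff, the balance of probabilities, weight is at least 55): (j) 43 < 55 — fails; (k) 55 ≥ 55 — meets.
  Stage III.1 not carried; the plaintiff fails its burden.
The defendant prevails on this issue.
Per-issue: Issue I → defendant; Issue II → defendant; Issue III → defendant. The plaintiff must prevail on at least one issue; overall, the defendant prevails.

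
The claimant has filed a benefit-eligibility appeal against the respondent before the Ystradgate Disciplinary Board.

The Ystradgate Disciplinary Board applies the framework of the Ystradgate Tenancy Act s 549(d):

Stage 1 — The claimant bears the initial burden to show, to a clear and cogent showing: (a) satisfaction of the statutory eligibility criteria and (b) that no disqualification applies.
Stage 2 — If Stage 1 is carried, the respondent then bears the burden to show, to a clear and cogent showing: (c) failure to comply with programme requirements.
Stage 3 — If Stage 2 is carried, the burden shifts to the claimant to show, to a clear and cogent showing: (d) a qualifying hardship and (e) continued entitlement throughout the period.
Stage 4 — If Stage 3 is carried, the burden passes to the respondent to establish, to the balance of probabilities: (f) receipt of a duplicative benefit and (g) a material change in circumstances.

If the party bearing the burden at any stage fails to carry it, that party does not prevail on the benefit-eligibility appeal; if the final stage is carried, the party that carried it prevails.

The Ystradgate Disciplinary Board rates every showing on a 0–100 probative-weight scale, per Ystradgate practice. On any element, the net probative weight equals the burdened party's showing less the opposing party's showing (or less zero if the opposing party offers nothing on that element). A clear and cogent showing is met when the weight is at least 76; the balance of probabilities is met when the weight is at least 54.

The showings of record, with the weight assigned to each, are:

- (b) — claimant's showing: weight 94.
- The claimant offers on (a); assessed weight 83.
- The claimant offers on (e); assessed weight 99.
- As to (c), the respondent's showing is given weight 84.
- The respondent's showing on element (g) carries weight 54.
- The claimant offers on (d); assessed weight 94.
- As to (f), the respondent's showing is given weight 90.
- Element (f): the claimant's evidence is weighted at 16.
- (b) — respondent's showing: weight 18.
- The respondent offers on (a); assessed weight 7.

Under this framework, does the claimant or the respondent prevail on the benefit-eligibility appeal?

respondent

Stage 1 (claimant, a clear and cogent showing, weight is at least 76): (a) net 83−7=76 ≥ 76 — meets; (b) net 94−18=76 ≥ 76 — meets.
  Stage 1 carried; the burden shifts to the respondent.
Stage 2 (respondent, a clear and cogent showing, weight is at least 76): (c) 84 ≥ 76 — meets.
  The respondent carries Stage 2; the claimant now bears the burden.
Stage 3 (claimant, a clear and cogent showing, weight is at least 76): (d) 94 ≥ 76 — meets; (e) 99 ≥ 76 — meets.
  Stage 3 is satisfied; the onus moves to the respondent.
Stage 4 (respondent, the balance of probabilities, weight is at least 54): (f) net 90−16=74 ≥ 54 — meets; (g) 54 ≥ 54 — meets.
  The respondent carries the last stage.
With every stage satisfied, the respondent prevails.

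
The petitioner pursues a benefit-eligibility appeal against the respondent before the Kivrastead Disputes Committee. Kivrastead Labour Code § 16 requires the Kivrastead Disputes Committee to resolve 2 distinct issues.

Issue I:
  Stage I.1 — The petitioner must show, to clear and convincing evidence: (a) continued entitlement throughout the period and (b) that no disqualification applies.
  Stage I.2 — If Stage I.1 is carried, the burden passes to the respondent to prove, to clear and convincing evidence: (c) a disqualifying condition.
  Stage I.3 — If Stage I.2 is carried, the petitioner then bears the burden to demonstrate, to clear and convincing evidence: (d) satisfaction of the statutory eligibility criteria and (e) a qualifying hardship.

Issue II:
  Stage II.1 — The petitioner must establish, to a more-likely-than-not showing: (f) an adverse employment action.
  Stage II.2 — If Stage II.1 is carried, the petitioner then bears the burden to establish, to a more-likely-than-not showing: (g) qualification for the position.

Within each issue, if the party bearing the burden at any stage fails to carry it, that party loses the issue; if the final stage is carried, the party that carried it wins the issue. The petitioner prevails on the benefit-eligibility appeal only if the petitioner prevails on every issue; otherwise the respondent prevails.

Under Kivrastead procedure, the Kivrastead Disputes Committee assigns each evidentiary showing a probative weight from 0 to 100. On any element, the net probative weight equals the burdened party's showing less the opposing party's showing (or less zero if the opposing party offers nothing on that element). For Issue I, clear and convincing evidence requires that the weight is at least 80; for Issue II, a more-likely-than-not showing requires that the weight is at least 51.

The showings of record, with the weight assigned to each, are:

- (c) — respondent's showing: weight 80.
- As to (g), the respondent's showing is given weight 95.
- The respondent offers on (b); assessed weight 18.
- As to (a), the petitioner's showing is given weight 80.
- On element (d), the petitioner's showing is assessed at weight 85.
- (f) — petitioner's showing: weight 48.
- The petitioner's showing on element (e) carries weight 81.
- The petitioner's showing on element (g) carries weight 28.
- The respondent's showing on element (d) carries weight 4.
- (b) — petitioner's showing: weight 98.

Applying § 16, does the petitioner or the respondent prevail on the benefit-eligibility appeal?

respondent

— Issue I —
Stage I.1 (petitioner, clear and convincing evidence, weight is at least 80): (a) 80 ≥ 80 — meets; (b) net 98−18=80 ≥ 80 — meets.
  All elements met. The burden passes to the respondent.
Stage I.2 (respondent, clear and convincing evidence, weight is at least 80): (c) 80 ≥ 80 — meets.
  Stage I.2 carried; the burden shifts to the petitioner.
Stage I.3 (petitioner, clear and convincing evidence, weight is at least 80): (d) net 85−4=81 ≥ 80 — meets; (e) 81 ≥ 80 — meets.
  The petitioner carries the last stage.
With every stage satisfied, the petitioner prevails on this issue.
— Issue II —
Stage II.1 — burden on petitioner; standard: a more-likely-than-not showing (weight is at least 51).
    (f): 48 < 51 [not met]
  Not every element is met, so the petitioner fails to carry Stage II.1.
The analysis ends at Stage II.1; the respondent prevails on this issue.
Per-issue: Issue I → petitioner; Issue II → respondent. The petitioner must prevail on every issue; overall, the respondent prevails.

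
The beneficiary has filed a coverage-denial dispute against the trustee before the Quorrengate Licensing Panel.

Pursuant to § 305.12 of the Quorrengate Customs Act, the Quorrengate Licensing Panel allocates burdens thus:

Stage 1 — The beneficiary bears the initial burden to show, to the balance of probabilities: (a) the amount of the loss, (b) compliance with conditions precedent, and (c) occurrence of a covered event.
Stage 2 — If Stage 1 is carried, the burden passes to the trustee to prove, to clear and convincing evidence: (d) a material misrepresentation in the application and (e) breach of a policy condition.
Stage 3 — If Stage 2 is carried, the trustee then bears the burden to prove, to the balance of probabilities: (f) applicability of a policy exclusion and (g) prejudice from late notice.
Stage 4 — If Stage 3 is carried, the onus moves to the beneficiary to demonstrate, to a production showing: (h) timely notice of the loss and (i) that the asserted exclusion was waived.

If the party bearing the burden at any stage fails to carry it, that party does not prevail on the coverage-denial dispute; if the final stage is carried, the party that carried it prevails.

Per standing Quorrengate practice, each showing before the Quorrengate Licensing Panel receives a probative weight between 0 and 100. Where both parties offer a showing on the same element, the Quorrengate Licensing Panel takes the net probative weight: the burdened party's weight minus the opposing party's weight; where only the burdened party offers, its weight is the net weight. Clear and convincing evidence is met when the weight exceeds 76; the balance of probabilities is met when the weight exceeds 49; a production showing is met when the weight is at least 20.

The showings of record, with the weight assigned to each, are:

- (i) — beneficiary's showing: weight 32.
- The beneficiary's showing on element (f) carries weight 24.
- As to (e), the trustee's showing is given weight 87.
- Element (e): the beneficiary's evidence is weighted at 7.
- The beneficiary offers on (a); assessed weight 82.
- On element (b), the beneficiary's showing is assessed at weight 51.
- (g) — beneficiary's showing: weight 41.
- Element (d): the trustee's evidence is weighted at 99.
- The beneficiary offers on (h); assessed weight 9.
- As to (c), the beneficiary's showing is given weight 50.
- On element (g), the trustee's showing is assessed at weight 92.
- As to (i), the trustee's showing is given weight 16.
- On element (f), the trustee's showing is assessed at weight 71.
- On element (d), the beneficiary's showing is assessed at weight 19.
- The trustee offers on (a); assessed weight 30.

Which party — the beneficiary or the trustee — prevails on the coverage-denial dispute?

beneficiary

Stage 1 — burden on beneficiary; standard: the balance of probabilities (weight exceeds 49).
    (a): 82 − 30 = 52 > 49 [met]
    (b): 51 > 49 [met]
    (c): 50 > 49 [met]
  Stage 1 carried; the burden shifts to the trustee.
Stage 2 — burden on trustee; standard: clear and convincing evidence (weight exceeds 76).
    (d): 99 − 19 = 80 > 76 [met]
    (e): 87 − 7 = 80 > 76 [met]
  Stage 2 is satisfied; the trustee continues to bear the burden.
Stage 3 — burden on trustee; standard: the balance of probabilities (weight exceeds 49).
    (f): 71 − 24 = 47 ≤ 49 [not met]
    (g): 92 − 41 = 51 > 49 [met]
  Not every element is met, so the trustee fails to carry Stage 3.
The analysis ends at Stage 3; the beneficiary prevails.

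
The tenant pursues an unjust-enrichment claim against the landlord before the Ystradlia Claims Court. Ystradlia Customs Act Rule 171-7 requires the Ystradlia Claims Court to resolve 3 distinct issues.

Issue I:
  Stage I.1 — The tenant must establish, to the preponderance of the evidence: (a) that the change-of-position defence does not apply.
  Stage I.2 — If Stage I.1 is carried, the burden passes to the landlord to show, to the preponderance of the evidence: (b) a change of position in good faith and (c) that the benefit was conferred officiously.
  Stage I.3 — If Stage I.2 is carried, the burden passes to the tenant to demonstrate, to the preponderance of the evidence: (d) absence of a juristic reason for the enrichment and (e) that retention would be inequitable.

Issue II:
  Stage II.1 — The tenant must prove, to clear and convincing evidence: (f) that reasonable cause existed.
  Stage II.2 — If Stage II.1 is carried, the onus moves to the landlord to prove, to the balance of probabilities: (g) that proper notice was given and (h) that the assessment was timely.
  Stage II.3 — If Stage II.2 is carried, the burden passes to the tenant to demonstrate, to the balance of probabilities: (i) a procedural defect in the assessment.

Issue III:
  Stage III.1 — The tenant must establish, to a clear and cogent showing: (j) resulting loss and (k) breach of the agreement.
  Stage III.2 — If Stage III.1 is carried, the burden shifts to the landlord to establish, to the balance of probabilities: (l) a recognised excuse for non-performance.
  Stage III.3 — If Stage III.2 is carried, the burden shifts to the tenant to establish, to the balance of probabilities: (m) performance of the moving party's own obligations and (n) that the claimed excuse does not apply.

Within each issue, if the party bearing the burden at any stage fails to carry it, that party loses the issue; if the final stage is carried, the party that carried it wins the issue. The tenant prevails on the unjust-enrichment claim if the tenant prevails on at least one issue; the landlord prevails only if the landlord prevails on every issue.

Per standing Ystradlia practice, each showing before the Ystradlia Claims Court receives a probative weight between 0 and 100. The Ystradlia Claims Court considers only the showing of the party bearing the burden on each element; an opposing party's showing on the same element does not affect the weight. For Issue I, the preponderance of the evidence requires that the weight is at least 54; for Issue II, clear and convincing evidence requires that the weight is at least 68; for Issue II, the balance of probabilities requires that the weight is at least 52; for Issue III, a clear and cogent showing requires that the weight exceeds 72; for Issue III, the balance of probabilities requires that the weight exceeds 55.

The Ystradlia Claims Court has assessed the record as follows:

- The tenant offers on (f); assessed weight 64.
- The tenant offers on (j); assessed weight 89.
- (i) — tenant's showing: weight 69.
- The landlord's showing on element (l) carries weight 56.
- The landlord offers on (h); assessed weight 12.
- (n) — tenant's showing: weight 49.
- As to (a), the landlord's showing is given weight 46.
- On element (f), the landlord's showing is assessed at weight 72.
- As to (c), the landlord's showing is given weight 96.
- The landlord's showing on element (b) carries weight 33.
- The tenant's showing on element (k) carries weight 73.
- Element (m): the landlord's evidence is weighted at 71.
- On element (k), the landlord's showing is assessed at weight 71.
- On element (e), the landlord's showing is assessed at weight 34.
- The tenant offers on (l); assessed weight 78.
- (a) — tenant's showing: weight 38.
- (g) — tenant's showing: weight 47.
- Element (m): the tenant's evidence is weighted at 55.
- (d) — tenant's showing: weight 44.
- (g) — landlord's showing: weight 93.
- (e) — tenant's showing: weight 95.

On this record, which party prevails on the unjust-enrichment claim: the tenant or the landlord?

landlord

— Issue I —
Stage I.1 — burden on tenant; standard: the preponderance of the evidence (weight is at least 54).
    (a): 38 (landlord's 46 disregarded) < 54 [not met]
  The tenant does not carry Stage I.1.
The landlord prevails on this issue.
— Issue II —
Stage II.1 — burden on tenant; standard: clear and convincing evidence (weight is at least 68).
    (f): 64 (landlord's 72 disregarded) < 68 [not met]
  The tenant does not carry Stage II.1.
The analysis ends at Stage II.1; the landlord prevails on this issue.
— Issue III —
Stage III.1 (tenant, a clear and cogent showing, weight exceeds 72): (j) 89 > 72 — meets; (k) 73 (landlord's 71 disregarded) > 72 — meets.
  All elements met. The burden passes to the landlord.
Stage III.2 (landlord, the balance of probabilities, weight exceeds 55): (l) 56 (tenant's 78 disregarded) > 55 — meets.
  The landlord carries Stage III.2; the tenant now bears the burden.
Stage III.3 (tenant, the balance of probabilities, weight exceeds 55): (m) 55 (landlord's 71 disregarded) ≤ 55 — fails; (n) 49 ≤ 55 — fails.
  The tenant does not carry Stage III.3.
The landlord prevails on this issue.
Per-issue: Issue I → landlord; Issue II → landlord; Issue III → landlord. The tenant must prevail on at least one issue; overall, the landlord prevails.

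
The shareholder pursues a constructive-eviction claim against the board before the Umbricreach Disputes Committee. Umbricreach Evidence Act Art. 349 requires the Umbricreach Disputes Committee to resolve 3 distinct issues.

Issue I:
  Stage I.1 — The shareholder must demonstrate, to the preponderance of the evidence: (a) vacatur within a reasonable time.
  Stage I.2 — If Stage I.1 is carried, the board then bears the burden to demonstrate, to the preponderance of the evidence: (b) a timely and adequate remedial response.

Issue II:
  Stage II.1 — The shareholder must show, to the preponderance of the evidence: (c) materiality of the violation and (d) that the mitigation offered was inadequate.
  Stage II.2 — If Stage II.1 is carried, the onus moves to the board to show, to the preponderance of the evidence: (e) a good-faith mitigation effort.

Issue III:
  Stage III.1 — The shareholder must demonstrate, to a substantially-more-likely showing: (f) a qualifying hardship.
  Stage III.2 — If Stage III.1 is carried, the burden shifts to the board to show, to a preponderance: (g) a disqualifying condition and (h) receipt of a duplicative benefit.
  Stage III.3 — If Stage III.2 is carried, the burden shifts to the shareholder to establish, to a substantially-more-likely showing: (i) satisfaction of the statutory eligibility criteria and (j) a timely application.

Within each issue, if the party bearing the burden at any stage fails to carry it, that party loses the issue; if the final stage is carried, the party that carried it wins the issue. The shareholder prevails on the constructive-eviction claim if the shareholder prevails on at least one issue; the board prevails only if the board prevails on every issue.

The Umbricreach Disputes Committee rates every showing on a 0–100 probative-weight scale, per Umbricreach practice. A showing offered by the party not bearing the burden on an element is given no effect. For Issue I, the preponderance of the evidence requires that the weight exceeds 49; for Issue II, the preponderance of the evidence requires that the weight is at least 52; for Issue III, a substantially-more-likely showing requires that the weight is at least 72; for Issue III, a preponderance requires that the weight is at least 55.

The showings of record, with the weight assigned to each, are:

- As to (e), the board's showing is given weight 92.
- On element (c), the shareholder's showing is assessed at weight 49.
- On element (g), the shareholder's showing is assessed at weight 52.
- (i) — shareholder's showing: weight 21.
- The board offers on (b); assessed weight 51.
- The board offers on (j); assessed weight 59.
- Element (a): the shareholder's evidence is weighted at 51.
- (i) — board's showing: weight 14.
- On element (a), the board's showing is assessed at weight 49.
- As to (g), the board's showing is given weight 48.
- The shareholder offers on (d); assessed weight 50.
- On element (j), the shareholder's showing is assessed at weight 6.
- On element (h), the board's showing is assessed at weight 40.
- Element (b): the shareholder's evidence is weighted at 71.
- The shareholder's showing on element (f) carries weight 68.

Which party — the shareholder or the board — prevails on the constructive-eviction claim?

— Issue I —
At Stage I.1 the shareholder must meet the preponderance of the evidence (weight exceeds 49): on (a) the weight is 51 (the board's 49 is given no effect), > 49, so (a) meets the standard.
  Stage I.1 is satisfied; the onus moves to the board.
At Stage I.2 the board must meet the preponderance of the evidence (weight exceeds 49): on (b) the weight is 51 (the shareholder's 71 is given no effect), which does exceed 49, so (b) meets the standard.
  All elements met at the final stage.
Every stage carried; the board prevails on this issue.
— Issue II —
Stage II.1 — burden on shareholder; standard: the preponderance of the evidence (weight is at least 52).
    (c): 49 < 52 [not met]
    (d): 50 < 52 [not met]
  The shareholder does not carry Stage II.1.
So the board prevails on this issue.
— Issue III —
Stage III.1 (shareholder, a substantially-more-likely showing, weight is at least 72): (f) 68 < 72 — fails.
  Not every element is met, so the shareholder fails to carry Stage III.1.
The board prevails on this issue.
Per-issue: Issue I → board; Issue II → board; Issue III → board. The shareholder must prevail on at least one issue; overall, the board prevails.

board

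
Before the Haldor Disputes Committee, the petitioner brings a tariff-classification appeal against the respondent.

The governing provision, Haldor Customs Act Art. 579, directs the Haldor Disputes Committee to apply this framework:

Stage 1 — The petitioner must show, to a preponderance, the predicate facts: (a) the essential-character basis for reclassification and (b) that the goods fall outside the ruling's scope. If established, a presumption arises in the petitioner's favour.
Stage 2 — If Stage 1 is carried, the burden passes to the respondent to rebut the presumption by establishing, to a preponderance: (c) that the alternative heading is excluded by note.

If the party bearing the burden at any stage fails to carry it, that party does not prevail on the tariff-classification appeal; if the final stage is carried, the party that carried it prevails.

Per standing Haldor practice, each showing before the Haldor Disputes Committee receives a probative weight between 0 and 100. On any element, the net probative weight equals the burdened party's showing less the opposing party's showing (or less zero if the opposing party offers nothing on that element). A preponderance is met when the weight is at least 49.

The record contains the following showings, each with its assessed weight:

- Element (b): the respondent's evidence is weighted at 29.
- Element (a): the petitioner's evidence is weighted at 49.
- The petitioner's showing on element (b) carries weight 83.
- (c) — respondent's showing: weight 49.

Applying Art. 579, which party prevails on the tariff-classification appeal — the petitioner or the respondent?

respondent

Stage 1 — burden on petitioner; standard: a preponderance (weight is at least 49).
    (a): 49 ≥ 49 [met]
    (b): 83 − 29 = 54 ≥ 49 [met]
  Stage 1 is satisfied; the onus moves to the respondent.
Stage 2 — burden on respondent; standard: a preponderance (weight is at least 49).
    (c): 49 ≥ 49 [met]
  The respondent carries the last stage.
Every stage carried; the respondent prevails.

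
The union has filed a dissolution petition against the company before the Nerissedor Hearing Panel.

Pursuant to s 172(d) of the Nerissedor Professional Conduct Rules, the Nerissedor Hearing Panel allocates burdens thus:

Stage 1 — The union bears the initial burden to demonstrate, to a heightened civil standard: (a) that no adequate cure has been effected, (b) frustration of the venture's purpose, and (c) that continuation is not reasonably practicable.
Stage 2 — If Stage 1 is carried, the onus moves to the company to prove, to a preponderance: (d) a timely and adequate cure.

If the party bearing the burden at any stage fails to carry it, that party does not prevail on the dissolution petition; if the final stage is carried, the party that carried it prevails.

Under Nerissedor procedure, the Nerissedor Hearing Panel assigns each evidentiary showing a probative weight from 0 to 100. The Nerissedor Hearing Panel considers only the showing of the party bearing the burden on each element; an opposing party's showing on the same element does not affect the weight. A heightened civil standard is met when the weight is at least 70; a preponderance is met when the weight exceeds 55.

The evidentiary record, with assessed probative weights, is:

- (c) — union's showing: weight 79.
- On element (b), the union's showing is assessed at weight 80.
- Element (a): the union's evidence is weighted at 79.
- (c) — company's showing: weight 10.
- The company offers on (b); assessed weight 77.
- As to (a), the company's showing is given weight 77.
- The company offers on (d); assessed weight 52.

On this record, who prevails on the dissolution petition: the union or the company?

At Stage 1 the union must meet a heightened civil standard (weight is at least 70): on (a) the weight is 79 (the company's 77 is given no effect), ≥ 70, so (a) meets the standard; on (b) the weight is 80 (the company's 77 is given no effect), ≥ 70, so (b) meets the standard; on (c) the weight is 79 (the company's 10 is given no effect), ≥ 70, so (c) meets the standard.
  All elements met. The burden passes to the company.
At Stage 2 the company must meet a preponderance (weight exceeds 55): on (d) the weight is 52, ≤ 55, so (d) does not meet the standard.
  The company does not carry Stage 2.
The union prevails.

union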